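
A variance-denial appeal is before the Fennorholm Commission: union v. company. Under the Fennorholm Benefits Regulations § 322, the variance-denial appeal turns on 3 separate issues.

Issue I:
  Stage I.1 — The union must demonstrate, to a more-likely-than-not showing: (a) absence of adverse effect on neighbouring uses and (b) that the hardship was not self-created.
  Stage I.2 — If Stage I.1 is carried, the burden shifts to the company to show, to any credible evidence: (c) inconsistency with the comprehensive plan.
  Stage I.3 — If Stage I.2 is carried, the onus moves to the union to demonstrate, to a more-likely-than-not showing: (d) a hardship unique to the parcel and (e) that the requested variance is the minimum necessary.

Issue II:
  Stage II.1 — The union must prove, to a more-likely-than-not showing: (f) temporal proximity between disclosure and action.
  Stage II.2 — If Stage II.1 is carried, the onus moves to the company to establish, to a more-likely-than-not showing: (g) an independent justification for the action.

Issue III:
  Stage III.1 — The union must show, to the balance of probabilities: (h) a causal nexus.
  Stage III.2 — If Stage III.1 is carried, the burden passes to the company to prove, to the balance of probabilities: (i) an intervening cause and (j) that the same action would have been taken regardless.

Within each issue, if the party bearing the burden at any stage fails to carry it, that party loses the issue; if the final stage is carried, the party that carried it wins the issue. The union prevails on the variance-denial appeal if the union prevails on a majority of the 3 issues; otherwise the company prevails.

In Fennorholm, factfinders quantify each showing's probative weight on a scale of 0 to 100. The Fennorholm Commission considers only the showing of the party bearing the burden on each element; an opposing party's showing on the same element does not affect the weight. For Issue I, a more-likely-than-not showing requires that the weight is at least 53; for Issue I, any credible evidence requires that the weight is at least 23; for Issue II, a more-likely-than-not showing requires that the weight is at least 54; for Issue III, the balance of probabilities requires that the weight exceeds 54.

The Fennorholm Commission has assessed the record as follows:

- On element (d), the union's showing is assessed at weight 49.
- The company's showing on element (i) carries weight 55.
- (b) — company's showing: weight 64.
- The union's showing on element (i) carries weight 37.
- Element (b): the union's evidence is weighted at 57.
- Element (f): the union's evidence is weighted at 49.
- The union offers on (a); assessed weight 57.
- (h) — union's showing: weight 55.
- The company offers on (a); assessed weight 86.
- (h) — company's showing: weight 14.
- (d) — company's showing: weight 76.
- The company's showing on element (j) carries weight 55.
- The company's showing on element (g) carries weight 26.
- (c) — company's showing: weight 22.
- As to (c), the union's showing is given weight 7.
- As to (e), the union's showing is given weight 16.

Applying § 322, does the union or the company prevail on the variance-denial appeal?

— Issue I —
At Stage I.1 the union must meet a more-likely-than-not showing (weight is at least 53): on (a) the weight is 57 (the company's 86 is given no effect), ≥ 53, so (a) meets the standard; on (b) the weight is 57 (the company's 64 is given no effect), which does reach 53, so (b) meets the standard.
  Stage I.1 carried; the burden shifts to the company.
At Stage I.2 the company must meet any credible evidence (weight is at least 23): on (c) the weight is 22 (the union's 7 is given no effect), which does not reach 23, so (c) does not meet the standard.
  Not every element is met, so the company fails to carry Stage I.2.
The analysis ends at Stage I.2; the union prevails on this issue.
— Issue II —
Stage II.1 — burden on union; standard: a more-likely-than-not showing (weight is at least 54).
    (f): 49 < 54 [not met]
  Not every element is met, so the union fails to carry Stage II.1.
So the company prevails on this issue.
— Issue III —
Stage III.1 (union, the balance of probabilities, weight exceeds 54): (h) 55 (company's 14 disregarded) > 54 — meets.
  The union carries Stage III.1; the company now bears the burden.
Stage III.2 (company, the balance of probabilities, weight exceeds 54): (i) 55 (union's 37 disregarded) > 54 — meets; (j) 55 > 54 — meets.
  The company carries the last stage.
All stages carried — the company prevails on this issue.
Per-issue: Issue I → union; Issue II → company; Issue III → company. The union must prevail on a majority of issues; overall, the company prevails.

company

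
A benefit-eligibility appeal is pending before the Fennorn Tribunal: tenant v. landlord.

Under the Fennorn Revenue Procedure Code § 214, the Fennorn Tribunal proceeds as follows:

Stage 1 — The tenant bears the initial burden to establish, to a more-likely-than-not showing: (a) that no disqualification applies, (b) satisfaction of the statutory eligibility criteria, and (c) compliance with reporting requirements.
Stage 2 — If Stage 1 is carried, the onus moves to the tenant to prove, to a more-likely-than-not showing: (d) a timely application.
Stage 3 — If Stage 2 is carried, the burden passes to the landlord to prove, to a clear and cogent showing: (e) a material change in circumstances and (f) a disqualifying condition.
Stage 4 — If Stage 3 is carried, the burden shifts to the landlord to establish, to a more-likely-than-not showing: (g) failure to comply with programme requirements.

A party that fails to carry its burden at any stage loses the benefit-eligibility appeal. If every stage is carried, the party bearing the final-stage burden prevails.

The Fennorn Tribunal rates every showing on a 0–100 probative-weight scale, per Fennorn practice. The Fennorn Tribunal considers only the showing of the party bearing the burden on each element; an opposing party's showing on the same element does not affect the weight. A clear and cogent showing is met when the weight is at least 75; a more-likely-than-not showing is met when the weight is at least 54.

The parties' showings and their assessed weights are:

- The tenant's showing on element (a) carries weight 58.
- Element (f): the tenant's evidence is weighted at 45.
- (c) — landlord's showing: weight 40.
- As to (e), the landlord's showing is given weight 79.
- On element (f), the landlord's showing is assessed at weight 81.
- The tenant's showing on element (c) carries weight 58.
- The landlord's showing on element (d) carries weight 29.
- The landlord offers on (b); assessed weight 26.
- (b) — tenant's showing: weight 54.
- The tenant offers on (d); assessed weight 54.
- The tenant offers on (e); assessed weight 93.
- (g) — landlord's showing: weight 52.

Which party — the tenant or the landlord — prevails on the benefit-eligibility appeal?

At Stage 1 the tenant must meet a more-likely-than-not showing (weight is at least 54): on (a) the weight is 58, which does reach 54, so (a) meets the standard; on (b) the weight is 54 (the landlord's 26 is given no effect), ≥ 54, so (b) meets the standard; on (c) the weight is 58 (the landlord's 40 is given no effect), which does reach 54, so (c) meets the standard.
  Stage 1 carried; the burden remains with the tenant.
At Stage 2 the tenant must meet a more-likely-than-not showing (weight is at least 54): on (d) the weight is 54 (the landlord's 29 is given no effect), which does reach 54, so (d) meets the standard.
  Stage 2 carried; the burden shifts to the landlord.
At Stage 3 the landlord must meet a clear and cogent showing (weight is at least 75): on (e) the weight is 79 (the tenant's 93 is given no effect), ≥ 75, so (e) meets the standard; on (f) the weight is 81 (the tenant's 45 is given no effect), which does reach 75, so (f) meets the standard.
  Stage 3 carried; the burden remains with the landlord.
At Stage 4 the landlord must meet a more-likely-than-not showing (weight is at least 54): on (g) the weight is 52, < 54, so (g) does not meet the standard.
  Not every element is met, so the landlord fails to carry Stage 4.
The analysis ends at Stage 4; the tenant prevails.

tenant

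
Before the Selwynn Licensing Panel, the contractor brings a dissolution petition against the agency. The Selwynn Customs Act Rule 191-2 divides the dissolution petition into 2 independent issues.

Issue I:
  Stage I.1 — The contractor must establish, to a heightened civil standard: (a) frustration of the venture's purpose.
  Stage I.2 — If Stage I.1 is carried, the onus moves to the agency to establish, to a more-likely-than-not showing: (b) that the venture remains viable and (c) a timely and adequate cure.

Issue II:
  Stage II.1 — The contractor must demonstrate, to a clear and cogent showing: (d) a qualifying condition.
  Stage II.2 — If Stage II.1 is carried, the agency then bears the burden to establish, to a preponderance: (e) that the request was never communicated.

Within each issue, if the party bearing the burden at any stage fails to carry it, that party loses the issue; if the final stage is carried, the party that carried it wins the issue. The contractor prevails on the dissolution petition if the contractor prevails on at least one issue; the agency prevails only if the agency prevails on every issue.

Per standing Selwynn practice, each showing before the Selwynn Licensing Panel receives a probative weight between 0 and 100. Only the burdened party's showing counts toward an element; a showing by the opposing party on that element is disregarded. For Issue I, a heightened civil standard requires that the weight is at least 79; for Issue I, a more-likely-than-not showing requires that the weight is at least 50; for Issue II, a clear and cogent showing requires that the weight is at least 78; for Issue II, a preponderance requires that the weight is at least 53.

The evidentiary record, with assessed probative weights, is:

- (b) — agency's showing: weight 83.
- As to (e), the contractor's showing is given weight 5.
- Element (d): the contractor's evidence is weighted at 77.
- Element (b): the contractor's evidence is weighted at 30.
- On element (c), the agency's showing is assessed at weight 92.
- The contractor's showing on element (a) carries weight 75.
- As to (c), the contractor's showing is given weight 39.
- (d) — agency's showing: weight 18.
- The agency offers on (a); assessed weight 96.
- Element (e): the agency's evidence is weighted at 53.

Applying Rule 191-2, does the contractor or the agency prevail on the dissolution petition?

agency

— Issue I —
Stage I.1 — burden on contractor; standard: a heightened civil standard (weight is at least 79).
    (a): 75 (agency's 96 disregarded) < 79 [not met]
  Stage I.1 not carried; the contractor fails its burden.
The agency prevails on this issue.
— Issue II —
At Stage II.1 the contractor must meet a clear and cogent showing (weight is at least 78): on (d) the weight is 77 (the agency's 18 is given no effect), which does not reach 78, so (d) does not meet the standard.
  The contractor does not carry Stage II.1.
The analysis ends at Stage II.1; the agency prevails on this issue.
Per-issue: Issue I → agency; Issue II → agency. The contractor must prevail on at least one issue; overall, the agency prevails.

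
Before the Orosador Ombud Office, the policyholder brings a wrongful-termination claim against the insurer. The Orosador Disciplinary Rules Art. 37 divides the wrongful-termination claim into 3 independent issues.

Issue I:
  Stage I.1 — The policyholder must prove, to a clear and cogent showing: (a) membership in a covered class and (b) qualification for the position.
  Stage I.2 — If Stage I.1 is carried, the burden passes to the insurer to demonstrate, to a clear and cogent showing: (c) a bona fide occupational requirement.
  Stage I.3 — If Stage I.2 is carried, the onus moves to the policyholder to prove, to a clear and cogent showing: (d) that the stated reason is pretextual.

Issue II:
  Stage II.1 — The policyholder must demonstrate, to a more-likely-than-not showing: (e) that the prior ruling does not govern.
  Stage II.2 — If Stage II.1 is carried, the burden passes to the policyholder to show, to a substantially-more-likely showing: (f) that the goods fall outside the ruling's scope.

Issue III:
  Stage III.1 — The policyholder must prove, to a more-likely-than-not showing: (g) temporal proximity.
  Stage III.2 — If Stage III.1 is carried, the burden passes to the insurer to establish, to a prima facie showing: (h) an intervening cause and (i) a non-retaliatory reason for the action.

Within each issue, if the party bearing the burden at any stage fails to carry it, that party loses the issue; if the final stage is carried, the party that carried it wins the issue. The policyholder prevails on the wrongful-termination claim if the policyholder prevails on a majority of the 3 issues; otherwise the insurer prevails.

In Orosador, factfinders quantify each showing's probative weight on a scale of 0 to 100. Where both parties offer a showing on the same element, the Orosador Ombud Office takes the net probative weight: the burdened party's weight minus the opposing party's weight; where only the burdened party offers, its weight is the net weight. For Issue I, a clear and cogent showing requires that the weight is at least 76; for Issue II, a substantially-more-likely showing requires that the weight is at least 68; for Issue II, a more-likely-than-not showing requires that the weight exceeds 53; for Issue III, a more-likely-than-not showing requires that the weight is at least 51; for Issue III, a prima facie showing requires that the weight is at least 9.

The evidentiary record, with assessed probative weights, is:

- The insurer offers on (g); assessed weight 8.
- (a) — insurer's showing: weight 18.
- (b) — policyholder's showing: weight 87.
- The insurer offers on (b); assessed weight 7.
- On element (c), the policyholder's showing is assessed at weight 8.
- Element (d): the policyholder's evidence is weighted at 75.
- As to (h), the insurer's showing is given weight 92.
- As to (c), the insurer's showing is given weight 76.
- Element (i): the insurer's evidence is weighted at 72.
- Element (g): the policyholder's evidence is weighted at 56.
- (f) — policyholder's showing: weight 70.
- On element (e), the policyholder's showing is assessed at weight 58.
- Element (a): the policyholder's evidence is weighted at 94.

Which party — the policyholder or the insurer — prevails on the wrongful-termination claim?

— Issue I —
Stage I.1 — burden on policyholder; standard: a clear and cogent showing (weight is at least 76).
    (a): 94 − 18 = 76 ≥ 76 [met]
    (b): 87 − 7 = 80 ≥ 76 [met]
  Stage I.1 is satisfied; the onus moves to the insurer.
Stage I.2 — burden on insurer; standard: a clear and cogent showing (weight is at least 76).
    (c): 76 − 8 = 68 < 76 [not met]
  Stage I.2 not carried; the insurer fails its burden.
The policyholder prevails on this issue.
— Issue II —
Stage II.1 (policyholder, a more-likely-than-not showing, weight exceeds 53): (e) 58 > 53 — meets.
  Stage II.1 is satisfied; the policyholder continues to bear the burden.
Stage II.2 (policyholder, a substantially-more-likely showing, weight is at least 68): (f) 70 ≥ 68 — meets.
  All elements met at the final stage.
Every stage carried; the policyholder prevails on this issue.
— Issue III —
Stage III.1 — burden on policyholder; standard: a more-likely-than-not showing (weight is at least 51).
    (g): 56 − 8 = 48 < 51 [not met]
  Stage III.1 not carried; the policyholder fails its burden.
The analysis ends at Stage III.1; the insurer prevails on this issue.
Per-issue: Issue I → policyholder; Issue II → policyholder; Issue III → insurer. The policyholder must prevail on a majority of issues; overall, the policyholder prevails.

policyholder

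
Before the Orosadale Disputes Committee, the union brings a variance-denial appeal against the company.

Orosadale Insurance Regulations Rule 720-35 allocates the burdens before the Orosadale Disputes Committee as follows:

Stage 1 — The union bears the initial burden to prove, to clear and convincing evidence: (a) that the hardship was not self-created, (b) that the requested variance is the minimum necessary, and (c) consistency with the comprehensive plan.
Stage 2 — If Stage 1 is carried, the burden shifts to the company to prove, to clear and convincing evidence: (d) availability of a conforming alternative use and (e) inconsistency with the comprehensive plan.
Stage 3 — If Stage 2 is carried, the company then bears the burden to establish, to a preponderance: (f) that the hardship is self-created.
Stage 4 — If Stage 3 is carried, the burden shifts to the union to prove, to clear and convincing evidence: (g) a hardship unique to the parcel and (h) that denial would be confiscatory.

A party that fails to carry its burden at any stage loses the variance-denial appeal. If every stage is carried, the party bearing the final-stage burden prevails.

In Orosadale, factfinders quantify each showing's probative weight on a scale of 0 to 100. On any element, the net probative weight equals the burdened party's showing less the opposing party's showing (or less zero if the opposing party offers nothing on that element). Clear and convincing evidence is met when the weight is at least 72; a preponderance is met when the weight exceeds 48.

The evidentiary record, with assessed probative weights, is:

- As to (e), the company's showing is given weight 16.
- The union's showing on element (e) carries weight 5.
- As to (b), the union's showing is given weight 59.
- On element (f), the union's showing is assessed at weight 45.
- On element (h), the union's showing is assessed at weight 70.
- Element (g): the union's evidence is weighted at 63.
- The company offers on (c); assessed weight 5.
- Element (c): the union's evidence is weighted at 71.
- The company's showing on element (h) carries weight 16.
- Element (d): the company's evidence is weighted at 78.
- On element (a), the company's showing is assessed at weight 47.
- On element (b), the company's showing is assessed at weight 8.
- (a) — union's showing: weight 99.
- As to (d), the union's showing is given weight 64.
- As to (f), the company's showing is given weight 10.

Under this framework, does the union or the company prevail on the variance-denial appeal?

Stage 1 (union, clear and convincing evidence, weight is at least 72): (a) net 99−47=52 < 72 — fails; (b) net 59−8=51 < 72 — fails; (c) net 71−5=66 < 72 — fails.
  The union does not carry Stage 1.
The company prevails.

company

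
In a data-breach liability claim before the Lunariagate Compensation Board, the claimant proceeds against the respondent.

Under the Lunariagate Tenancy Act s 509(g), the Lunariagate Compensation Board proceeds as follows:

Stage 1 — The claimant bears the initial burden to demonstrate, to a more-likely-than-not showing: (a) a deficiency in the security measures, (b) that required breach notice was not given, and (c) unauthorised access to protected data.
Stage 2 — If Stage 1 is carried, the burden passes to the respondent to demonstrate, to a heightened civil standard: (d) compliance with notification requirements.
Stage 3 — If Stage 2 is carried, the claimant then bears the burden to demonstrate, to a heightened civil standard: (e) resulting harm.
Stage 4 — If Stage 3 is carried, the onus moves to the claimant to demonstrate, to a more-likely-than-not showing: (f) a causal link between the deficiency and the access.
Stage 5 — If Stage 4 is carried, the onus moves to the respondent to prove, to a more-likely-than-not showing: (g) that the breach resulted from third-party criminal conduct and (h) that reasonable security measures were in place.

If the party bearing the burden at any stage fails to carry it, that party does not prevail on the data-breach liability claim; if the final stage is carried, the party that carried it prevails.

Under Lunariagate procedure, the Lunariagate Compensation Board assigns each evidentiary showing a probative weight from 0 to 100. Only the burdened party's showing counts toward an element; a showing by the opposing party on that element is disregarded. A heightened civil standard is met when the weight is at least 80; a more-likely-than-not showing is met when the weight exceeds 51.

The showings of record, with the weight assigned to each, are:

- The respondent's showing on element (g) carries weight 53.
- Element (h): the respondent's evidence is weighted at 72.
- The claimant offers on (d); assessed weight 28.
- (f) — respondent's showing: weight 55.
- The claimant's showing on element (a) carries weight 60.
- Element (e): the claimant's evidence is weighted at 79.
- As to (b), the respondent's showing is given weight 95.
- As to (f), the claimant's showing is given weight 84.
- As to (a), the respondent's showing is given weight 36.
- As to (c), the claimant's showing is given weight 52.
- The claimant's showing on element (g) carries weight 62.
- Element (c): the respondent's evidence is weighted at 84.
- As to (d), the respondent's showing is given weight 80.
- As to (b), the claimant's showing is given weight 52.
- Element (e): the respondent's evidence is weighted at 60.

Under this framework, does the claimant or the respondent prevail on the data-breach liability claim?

respondent

Stage 1 — burden on claimant; standard: a more-likely-than-not showing (weight exceeds 51).
    (a): 60 (respondent's 36 disregarded) > 51 [met]
    (b): 52 (respondent's 95 disregarded) > 51 [met]
    (c): 52 (respondent's 84 disregarded) > 51 [met]
  Stage 1 is satisfied; the onus moves to the respondent.
Stage 2 — burden on respondent; standard: a heightened civil standard (weight is at least 80).
    (d): 80 (claimant's 28 disregarded) ≥ 80 [met]
  All elements met. The burden passes to the claimant.
Stage 3 — burden on claimant; standard: a heightened civil standard (weight is at least 80).
    (e): 79 (respondent's 60 disregarded) < 80 [not met]
  The claimant does not carry Stage 3.
The respondent prevails.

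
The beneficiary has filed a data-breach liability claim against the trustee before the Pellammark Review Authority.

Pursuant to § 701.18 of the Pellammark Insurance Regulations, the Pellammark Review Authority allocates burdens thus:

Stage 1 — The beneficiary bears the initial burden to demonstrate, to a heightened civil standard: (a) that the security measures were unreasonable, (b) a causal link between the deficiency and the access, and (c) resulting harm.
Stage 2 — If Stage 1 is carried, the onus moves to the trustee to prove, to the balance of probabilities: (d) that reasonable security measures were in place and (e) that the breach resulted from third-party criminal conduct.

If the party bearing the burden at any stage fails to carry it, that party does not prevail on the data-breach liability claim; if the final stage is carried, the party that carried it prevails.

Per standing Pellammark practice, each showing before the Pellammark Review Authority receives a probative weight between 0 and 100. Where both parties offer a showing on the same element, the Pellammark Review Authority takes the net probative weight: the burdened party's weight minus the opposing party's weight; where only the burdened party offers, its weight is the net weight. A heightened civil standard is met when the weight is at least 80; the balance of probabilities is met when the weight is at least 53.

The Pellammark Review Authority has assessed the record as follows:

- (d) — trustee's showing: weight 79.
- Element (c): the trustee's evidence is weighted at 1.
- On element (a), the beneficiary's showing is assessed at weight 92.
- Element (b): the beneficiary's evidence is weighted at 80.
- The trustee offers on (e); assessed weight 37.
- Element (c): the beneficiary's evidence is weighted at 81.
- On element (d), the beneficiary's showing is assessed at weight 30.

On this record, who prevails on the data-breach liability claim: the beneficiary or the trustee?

beneficiary

Stage 1 — burden on beneficiary; standard: a heightened civil standard (weight is at least 80).
    (a): 92 ≥ 80 [met]
    (b): 80 ≥ 80 [met]
    (c): 81 − 1 = 80 ≥ 80 [met]
  Stage 1 carried; the burden shifts to the trustee.
Stage 2 — burden on trustee; standard: the balance of probabilities (weight is at least 53).
    (d): 79 − 30 = 49 < 53 [not met]
    (e): 37 < 53 [not met]
  The trustee does not carry Stage 2.
The beneficiary prevails.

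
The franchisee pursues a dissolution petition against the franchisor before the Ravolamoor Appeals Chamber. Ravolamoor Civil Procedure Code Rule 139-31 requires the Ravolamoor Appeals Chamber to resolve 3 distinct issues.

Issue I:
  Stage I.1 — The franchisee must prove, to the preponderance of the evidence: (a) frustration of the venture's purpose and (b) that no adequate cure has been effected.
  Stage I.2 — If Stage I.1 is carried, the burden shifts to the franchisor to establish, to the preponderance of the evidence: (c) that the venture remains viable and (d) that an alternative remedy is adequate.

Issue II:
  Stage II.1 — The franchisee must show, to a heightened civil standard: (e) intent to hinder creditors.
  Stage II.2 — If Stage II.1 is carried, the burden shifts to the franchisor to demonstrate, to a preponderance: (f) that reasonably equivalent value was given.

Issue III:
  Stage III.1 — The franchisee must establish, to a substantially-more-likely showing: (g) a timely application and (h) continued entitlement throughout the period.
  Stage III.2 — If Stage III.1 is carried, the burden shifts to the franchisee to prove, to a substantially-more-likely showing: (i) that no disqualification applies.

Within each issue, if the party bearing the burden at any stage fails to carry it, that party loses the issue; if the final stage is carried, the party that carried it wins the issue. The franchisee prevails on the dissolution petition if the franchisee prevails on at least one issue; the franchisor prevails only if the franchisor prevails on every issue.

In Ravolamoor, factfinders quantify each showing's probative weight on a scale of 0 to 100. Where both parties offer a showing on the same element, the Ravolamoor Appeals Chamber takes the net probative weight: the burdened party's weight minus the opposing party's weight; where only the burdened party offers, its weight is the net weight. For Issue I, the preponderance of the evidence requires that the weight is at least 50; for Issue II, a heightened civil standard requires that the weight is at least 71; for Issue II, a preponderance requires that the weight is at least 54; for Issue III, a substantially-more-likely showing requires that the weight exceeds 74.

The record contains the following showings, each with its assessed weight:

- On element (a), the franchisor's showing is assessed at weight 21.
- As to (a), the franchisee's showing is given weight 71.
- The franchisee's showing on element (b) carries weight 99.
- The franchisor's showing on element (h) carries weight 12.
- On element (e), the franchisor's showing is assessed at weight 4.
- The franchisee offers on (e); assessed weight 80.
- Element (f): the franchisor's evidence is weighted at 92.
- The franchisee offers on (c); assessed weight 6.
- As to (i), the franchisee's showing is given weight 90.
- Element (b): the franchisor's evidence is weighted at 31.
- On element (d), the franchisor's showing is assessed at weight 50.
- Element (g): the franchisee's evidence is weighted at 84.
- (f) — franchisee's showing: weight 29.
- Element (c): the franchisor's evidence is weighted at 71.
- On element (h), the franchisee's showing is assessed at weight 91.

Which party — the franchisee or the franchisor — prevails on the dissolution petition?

franchisee

— Issue I —
At Stage I.1 the franchisee must meet the preponderance of the evidence (weight is at least 50): on (a) the weight is 71 less the opposing 21 gives net 50, ≥ 50, so (a) meets the standard; on (b) the weight is 99 less the opposing 31 gives net 68, which does reach 50, so (b) meets the standard.
  The franchisee carries Stage I.1; the franchisor now bears the burden.
At Stage I.2 the franchisor must meet the preponderance of the evidence (weight is at least 50): on (c) the weight is 71 less the opposing 6 gives net 65, which does reach 50, so (c) meets the standard; on (d) the weight is 50, which does reach 50, so (d) meets the standard.
  All elements met at the final stage.
All stages carried — the franchisor prevails on this issue.
— Issue II —
At Stage II.1 the franchisee must meet a heightened civil standard (weight is at least 71): on (e) the weight is 80 less the opposing 4 gives net 76, which does reach 71, so (e) meets the standard.
  Stage II.1 carried; the burden shifts to the franchisor.
At Stage II.2 the franchisor must meet a preponderance (weight is at least 54): on (f) the weight is 92 less the opposing 29 gives net 63, ≥ 54, so (f) meets the standard.
  Stage II.2 carried; the final stage is satisfied.
All stages carried — the franchisor prevails on this issue.
— Issue III —
At Stage III.1 the franchisee must meet a substantially-more-likely showing (weight exceeds 74): on (g) the weight is 84, which does exceed 74, so (g) meets the standard; on (h) the weight is 91 less the opposing 12 gives net 79, > 74, so (h) meets the standard.
  Stage III.1 carried; the burden remains with the franchisee.
At Stage III.2 the franchisee must meet a substantially-more-likely showing (weight exceeds 74): on (i) the weight is 90, which does exceed 74, so (i) meets the standard.
  All elements met at the final stage.
All stages carried — the franchisee prevails on this issue.
Per-issue: Issue I → franchisor; Issue II → franchisor; Issue III → franchisee. The franchisee must prevail on at least one issue; overall, the franchisee prevails.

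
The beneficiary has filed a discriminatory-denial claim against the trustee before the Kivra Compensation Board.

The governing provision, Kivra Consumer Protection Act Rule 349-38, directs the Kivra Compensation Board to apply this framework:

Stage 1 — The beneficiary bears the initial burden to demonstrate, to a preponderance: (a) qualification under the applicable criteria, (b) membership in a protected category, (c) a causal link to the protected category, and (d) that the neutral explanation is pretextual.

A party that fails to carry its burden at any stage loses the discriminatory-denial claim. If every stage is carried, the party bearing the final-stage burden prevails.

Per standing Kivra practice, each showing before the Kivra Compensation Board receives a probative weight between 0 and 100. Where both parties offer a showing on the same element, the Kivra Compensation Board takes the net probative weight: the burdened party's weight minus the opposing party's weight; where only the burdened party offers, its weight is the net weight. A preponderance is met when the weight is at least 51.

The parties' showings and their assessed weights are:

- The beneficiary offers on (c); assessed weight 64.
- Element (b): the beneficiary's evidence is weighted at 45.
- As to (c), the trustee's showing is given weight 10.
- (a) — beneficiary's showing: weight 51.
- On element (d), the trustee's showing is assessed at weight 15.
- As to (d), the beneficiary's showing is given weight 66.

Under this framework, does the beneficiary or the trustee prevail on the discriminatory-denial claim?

trustee

Stage 1 (beneficiary, a preponderance, weight is at least 51): (a) 51 ≥ 51 — meets; (b) 45 < 51 — fails; (c) net 64−10=54 ≥ 51 — meets; (d) net 66−15=51 ≥ 51 — meets.
  Not every element is met, so the beneficiary fails to carry Stage 1.
The analysis ends at Stage 1; the trustee prevails.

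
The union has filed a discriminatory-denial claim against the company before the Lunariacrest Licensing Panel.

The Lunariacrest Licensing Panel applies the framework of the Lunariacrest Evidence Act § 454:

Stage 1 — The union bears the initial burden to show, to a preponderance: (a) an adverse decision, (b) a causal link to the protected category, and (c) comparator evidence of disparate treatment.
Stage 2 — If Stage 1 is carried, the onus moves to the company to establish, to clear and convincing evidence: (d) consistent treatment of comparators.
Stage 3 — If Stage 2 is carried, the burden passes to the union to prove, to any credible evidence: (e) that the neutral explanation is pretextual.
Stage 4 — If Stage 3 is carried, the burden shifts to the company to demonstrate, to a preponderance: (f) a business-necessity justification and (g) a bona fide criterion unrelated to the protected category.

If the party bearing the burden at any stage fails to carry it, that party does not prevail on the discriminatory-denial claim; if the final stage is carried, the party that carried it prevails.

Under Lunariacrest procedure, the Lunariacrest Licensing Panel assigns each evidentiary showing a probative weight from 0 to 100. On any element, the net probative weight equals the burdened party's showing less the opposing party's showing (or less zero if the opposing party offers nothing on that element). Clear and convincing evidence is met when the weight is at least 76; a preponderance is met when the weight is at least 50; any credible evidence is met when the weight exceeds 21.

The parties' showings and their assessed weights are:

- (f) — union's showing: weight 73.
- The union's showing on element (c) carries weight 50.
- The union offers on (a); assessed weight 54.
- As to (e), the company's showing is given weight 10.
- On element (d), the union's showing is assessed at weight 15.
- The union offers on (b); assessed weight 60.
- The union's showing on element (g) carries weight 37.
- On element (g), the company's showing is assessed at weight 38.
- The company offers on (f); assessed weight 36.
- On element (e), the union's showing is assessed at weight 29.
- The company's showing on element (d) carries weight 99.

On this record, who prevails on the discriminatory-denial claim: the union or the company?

company

At Stage 1 the union must meet a preponderance (weight is at least 50): on (a) the weight is 54, ≥ 50, so (a) meets the standard; on (b) the weight is 60, ≥ 50, so (b) meets the standard; on (c) the weight is 50, ≥ 50, so (c) meets the standard.
  Stage 1 carried; the burden shifts to the company.
At Stage 2 the company must meet clear and convincing evidence (weight is at least 76): on (d) the weight is 99 less the opposing 15 gives net 84, which does reach 76, so (d) meets the standard.
  The company carries Stage 2; the union now bears the burden.
At Stage 3 the union must meet any credible evidence (weight exceeds 21): on (e) the weight is 29 less the opposing 10 gives net 19, which does not exceed 21, so (e) does not meet the standard.
  Not every element is met, so the union fails to carry Stage 3.
The analysis ends at Stage 3; the company prevails.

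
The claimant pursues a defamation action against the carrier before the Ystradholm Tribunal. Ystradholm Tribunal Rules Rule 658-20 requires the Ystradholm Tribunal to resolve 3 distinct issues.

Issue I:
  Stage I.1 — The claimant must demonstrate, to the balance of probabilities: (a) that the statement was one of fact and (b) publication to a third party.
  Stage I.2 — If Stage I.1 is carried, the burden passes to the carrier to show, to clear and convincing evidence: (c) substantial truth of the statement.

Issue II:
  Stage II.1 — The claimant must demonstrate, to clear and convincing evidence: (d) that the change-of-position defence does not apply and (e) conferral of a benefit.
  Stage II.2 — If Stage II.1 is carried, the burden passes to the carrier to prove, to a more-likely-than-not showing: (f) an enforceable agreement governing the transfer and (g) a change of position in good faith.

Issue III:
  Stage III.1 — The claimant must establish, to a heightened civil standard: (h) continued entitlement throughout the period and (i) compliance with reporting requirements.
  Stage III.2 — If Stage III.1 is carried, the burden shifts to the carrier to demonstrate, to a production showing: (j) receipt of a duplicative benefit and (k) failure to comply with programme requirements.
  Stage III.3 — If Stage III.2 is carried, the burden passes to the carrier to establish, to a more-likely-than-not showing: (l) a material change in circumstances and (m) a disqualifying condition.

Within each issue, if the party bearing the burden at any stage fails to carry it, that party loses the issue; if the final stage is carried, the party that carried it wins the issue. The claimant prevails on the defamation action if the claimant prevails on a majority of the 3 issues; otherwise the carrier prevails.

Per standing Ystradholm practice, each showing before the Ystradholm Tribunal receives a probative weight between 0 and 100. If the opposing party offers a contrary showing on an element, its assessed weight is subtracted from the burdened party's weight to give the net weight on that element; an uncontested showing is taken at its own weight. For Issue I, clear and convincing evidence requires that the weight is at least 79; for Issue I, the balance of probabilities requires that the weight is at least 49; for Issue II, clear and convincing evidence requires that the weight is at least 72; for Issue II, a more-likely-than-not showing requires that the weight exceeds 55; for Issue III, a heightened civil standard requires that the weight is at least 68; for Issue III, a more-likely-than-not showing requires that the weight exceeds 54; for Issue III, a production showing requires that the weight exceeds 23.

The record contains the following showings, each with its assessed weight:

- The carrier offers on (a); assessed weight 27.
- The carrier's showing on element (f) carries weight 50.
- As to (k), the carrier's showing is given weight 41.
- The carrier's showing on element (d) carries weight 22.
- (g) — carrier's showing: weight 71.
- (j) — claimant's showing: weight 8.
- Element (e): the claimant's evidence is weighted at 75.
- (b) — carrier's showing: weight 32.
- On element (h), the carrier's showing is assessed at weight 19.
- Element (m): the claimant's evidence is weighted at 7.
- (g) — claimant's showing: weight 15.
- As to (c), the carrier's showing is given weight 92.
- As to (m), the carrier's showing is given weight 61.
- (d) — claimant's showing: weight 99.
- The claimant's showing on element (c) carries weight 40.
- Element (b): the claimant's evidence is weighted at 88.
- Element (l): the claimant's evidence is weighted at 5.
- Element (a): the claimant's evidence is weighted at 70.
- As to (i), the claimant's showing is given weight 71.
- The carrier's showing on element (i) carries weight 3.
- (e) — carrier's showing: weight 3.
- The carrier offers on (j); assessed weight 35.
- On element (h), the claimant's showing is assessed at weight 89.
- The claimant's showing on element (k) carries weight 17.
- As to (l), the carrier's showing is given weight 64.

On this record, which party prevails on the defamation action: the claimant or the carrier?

claimant

— Issue I —
At Stage I.1 the claimant must meet the balance of probabilities (weight is at least 49): on (a) the weight is 70 less the opposing 27 gives net 43, which does not reach 49, so (a) does not meet the standard; on (b) the weight is 88 less the opposing 32 gives net 56, ≥ 49, so (b) meets the standard.
  Not every element is met, so the claimant fails to carry Stage I.1.
The analysis ends at Stage I.1; the carrier prevails on this issue.
— Issue II —
At Stage II.1 the claimant must meet clear and convincing evidence (weight is at least 72): on (d) the weight is 99 less the opposing 22 gives net 77, ≥ 72, so (d) meets the standard; on (e) the weight is 75 less the opposing 3 gives net 72, ≥ 72, so (e) meets the standard.
  Stage II.1 is satisfied; the onus moves to the carrier.
At Stage II.2 the carrier must meet a more-likely-than-not showing (weight exceeds 55): on (f) the weight is 50, which does not exceed 55, so (f) does not meet the standard; on (g) the weight is 71 less the opposing 15 gives net 56, which does exceed 55, so (g) meets the standard.
  Not every element is met, so the carrier fails to carry Stage II.2.
The claimant prevails on this issue.
— Issue III —
At Stage III.1 the claimant must meet a heightened civil standard (weight is at least 68): on (h) the weight is 89 less the opposing 19 gives net 70, which does reach 68, so (h) meets the standard; on (i) the weight is 71 less the opposing 3 gives net 68, ≥ 68, so (i) meets the standard.
  All elements met. The burden passes to the carrier.
At Stage III.2 the carrier must meet a production showing (weight exceeds 23): on (j) the weight is 35 less the opposing 8 gives net 27, which does exceed 23, so (j) meets the standard; on (k) the weight is 41 less the opposing 17 gives net 24, which does exceed 23, so (k) meets the standard.
  All elements met. The carrier retains the burden for Stage III.3.
At Stage III.3 the carrier must meet a more-likely-than-not showing (weight exceeds 54): on (l) the weight is 64 less the opposing 5 gives net 59, which does exceed 54, so (l) meets the standard; on (m) the weight is 61 less the opposing 7 gives net 54, ≤ 54, so (m) does not meet the standard.
  Not every element is met, so the carrier fails to carry Stage III.3.
The analysis ends at Stage III.3; the claimant prevails on this issue.
Per-issue: Issue I → carrier; Issue II → claimant; Issue III → claimant. The claimant must prevail on a majority of issues; overall, the claimant prevails.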